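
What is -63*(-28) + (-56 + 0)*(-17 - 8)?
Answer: 3164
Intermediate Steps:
-63*(-28) + (-56 + 0)*(-17 - 8) = 1764 - 56*(-25) = 1764 + 1400 = 3164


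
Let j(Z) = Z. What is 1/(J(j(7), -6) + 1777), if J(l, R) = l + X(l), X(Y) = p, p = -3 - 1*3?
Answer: 1/1778 ≈ 0.00056243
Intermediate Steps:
p = -6 (p = -3 - 3 = -6)
X(Y) = -6
J(l, R) = -6 + l (J(l, R) = l - 6 = -6 + l)
1/(J(j(7), -6) + 1777) = 1/((-6 + 7) + 1777) = 1/(1 + 1777) = 1/1778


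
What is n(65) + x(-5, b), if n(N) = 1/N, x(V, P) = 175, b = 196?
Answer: 11376/65 ≈ 175.02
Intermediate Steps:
n(65) + x(-5, b) = 1/65 + 175 = 11376/65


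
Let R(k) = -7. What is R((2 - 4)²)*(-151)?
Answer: 1057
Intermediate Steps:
R((2 - 4)²)*(-151) = -7*(-151) = 1057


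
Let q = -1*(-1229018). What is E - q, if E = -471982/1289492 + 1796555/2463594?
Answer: -488040561403136464/397098094281 ≈ -1.2290e+6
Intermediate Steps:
q = 1229018
E = 144233909594/397098094281 (E = -471982*1/1289492 + 1796555*(1/2463594) = -235991/644746 + 1796555/2463594 = 144233909594/397098094281 ≈ 0.36322)
E - q = 144233909594/397098094281 - 1*1229018 = 144233909594/397098094281 - 1229018 = -488040561403136464/397098094281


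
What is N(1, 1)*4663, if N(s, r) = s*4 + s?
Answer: 23315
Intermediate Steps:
N(s, r) = 5*s (N(s, r) = 4*s + s = 5*s)
N(1, 1)*4663 = (5*1)*4663 = 5*4663 = 23315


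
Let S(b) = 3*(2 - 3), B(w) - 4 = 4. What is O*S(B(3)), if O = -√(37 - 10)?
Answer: 9*√3 ≈ 15.588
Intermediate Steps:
B(w) = 8 (B(w) = 4 + 4 = 8)
S(b) = -3 (S(b) = 3*(-1) = -3)
O = -3*√3 (O = -√27 = -3*√3 ≈ -5.1962)
O*S(B(3)) = -3*√3*(-3) = 9*√3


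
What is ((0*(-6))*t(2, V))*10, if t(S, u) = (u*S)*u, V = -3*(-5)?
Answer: 0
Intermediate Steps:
V = 15
t(S, u) = S*u**2 (t(S, u) = (S*u)*u = S*u**2)
((0*(-6))*t(2, V))*10 = ((0*(-6))*(2*15**2))*10 = (0*(2*225))*10 = (0*450)*10 = 0*10 = 0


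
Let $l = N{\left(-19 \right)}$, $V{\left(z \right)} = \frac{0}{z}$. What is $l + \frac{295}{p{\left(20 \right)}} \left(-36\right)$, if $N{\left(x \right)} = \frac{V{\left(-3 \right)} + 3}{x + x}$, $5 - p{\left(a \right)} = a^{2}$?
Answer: $\frac{80475}{3002} \approx 26.807$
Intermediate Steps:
$V{\left(z \right)} = 0$
$p{\left(a \right)} = 5 - a^{2}$
$N{\left(x \right)} = \frac{3}{2 x}$ ($N{\left(x \right)} = \frac{0 + 3}{x + x} = \frac{3}{2 x}$)
$l = - \frac{3}{38}$ ($l = \frac{3}{2 \left(-19\right)} = \frac{3}{2} \left(- \frac{1}{19}\right) = - \frac{3}{38} \approx -0.078947$)
$l + \frac{295}{p{\left(20 \right)}} \left(-36\right) = - \frac{3}{38} + \frac{295}{5 - 20^{2}} \left(-36\right) = - \frac{3}{38} + \frac{295}{5 - 400} \left(-36\right) = - \frac{3}{38} + \frac{295}{-395} \left(-36\right) = - \frac{3}{38} + 295 \left(- \frac{1}{395}\right) \left(-36\right) = - \frac{3}{38} - - \frac{2124}{79} = - \frac{3}{38} + \frac{2124}{79} = \frac{80475}{3002}$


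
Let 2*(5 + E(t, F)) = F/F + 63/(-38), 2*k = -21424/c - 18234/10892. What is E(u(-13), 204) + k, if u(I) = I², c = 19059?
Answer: -13268417609/1972110966 ≈ -6.7280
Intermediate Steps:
k = -290436007/207590628 (k = (-21424/19059 - 18234/10892)/2 = (-21424*1/19059 - 18234*1/10892)/2 = (-21424/19059 - 9117/5446)/2 = (½)*(-290436007/103795314) = -290436007/207590628 ≈ -1.3991)
E(t, F) = -405/76 (E(t, F) = -5 + (F/F + 63/(-38))/2 = -5 + (1 + 63*(-1/38))/2 = -5 + (1 - 63/38)/2 = -5 + (½)*(-25/38) = -5 - 25/76 = -405/76)
E(u(-13), 204) + k = -405/76 - 290436007/207590628 = -13268417609/1972110966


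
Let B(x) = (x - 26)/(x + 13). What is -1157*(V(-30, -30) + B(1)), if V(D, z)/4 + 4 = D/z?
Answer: 223301/14 ≈ 15950.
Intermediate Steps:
V(D, z) = -16 + 4*D/z (V(D, z) = -16 + 4*(D/z) = -16 + 4*D/z)
B(x) = (-26 + x)/(13 + x)
-1157*(V(-30, -30) + B(1)) = -1157*((-16 + 4*(-30)/(-30)) + (-26 + 1)/(13 + 1)) = -1157*((-16 + 4*(-30)*(-1/30)) - 25/14) = -1157*((-16 + 4) + (1/14)*(-25)) = -1157*(-12 - 25/14) = -1157*(-193/14) = 223301/14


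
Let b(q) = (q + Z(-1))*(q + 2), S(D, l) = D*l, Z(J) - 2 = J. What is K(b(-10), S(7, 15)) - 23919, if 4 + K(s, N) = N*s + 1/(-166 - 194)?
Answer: -5890681/360 ≈ -16363.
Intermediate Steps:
Z(J) = 2 + J
b(q) = (1 + q)*(2 + q) (b(q) = (q + (2 - 1))*(q + 2) = (q + 1)*(2 + q) = (1 + q)*(2 + q))
K(s, N) = -1441/360 + N*s (K(s, N) = -4 + (N*s + 1/(-166 - 194)) = -4 + (N*s + 1/(-360)) = -4 + (N*s - 1/360) = -4 + (-1/360 + N*s) = -1441/360 + N*s)
K(b(-10), S(7, 15)) - 23919 = (-1441/360 + (7*15)*(2 + (-10)² + 3*(-10))) - 23919 = (-1441/360 + 105*(2 + 100 - 30)) - 23919 = (-1441/360 + 105*72) - 23919 = (-1441/360 + 7560) - 23919 = 2720159/360 - 23919 = -5890681/360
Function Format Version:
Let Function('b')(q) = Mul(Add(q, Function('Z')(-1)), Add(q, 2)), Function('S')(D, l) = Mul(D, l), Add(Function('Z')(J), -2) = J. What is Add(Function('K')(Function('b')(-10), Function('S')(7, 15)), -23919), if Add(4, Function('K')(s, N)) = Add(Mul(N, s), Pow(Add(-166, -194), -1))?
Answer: Rational(-5890681, 360) ≈ -16363.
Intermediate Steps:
Function('Z')(J) = Add(2, J)
Function('b')(q) = Mul(Add(1, q), Add(2, q)) (Function('b')(q) = Mul(Add(q, Add(2, -1)), Add(q, 2)) = Mul(Add(q, 1), Add(2, q)) = Mul(Add(1, q), Add(2, q)))
Function('K')(s, N) = Add(Rational(-1441, 360), Mul(N, s)) (Function('K')(s, N) = Add(-4, Add(Mul(N, s), Pow(Add(-166, -194), -1))) = Add(-4, Add(Mul(N, s), Pow(-360, -1))) = Add(-4, Add(Mul(N, s), Rational(-1, 360))) = Add(-4, Add(Rational(-1, 360), Mul(N, s))) = Add(Rational(-1441, 360), Mul(N, s)))
Add(Function('K')(Function('b')(-10), Function('S')(7, 15)), -23919) = Add(Add(Rational(-1441, 360), Mul(Mul(7, 15), Add(2, Pow(-10, 2), Mul(3, -10)))), -23919) = Add(Add(Rational(-1441, 360), Mul(105, Add(2, 100, -30))), -23919) = Add(Add(Rational(-1441, 360), Mul(105, 72)), -23919) = Add(Add(Rational(-1441, 360), 7560), -23919) = Add(Rational(2720159, 360), -23919) = Rational(-5890681, 360)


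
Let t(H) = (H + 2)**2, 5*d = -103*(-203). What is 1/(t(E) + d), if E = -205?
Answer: 5/226954 ≈ 2.2031e-5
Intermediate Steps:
d = 20909/5 (d = (-103*(-203))/5 = (1/5)*20909 = 20909/5 ≈ 4181.8)
t(H) = (2 + H)**2
1/(t(E) + d) = 1/((2 - 205)**2 + 20909/5) = 1/((-203)**2 + 20909/5) = 1/(41209 + 20909/5) = 1/(226954/5) = 5/226954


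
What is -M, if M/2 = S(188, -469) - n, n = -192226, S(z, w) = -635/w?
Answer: -180309258/469 ≈ -3.8445e+5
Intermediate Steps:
M = 180309258/469 (M = 2*(-635/(-469) - 1*(-192226)) = 2*(-635*(-1/469) + 192226) = 2*(635/469 + 192226) = 2*(90154629/469) = 180309258/469 ≈ 3.8445e+5)
-M = -1*180309258/469 = -180309258/469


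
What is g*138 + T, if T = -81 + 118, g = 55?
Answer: 7627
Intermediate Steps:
T = 37
g*138 + T = 55*138 + 37 = 7590 + 37 = 7627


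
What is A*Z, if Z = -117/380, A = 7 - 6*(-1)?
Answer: -1521/380 ≈ -4.0026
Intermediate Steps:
A = 13 (A = 7 + 6 = 13)
Z = -117/380 (Z = -117*1/380 = -117/380 ≈ -0.30789)
A*Z = 13*(-117/380) = -1521/380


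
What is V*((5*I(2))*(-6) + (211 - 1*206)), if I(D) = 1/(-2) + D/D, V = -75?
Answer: 750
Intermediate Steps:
I(D) = 1/2 (I(D) = 1*(-1/2) + 1 = -1/2 + 1 = 1/2)
V*((5*I(2))*(-6) + (211 - 1*206)) = -75*((5*(1/2))*(-6) + (211 - 1*206)) = -75*((5/2)*(-6) + (211 - 206)) = -75*(-15 + 5) = -75*(-10) = 750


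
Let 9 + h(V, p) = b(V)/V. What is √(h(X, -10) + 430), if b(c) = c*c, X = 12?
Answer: √433 ≈ 20.809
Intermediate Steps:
b(c) = c²
h(V, p) = -9 + V (h(V, p) = -9 + V²/V = -9 + V)
√(h(X, -10) + 430) = √((-9 + 12) + 430) = √(3 + 430) = √433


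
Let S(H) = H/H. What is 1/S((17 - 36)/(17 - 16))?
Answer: 1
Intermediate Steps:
S(H) = 1
1/S((17 - 36)/(17 - 16)) = 1/1 = 1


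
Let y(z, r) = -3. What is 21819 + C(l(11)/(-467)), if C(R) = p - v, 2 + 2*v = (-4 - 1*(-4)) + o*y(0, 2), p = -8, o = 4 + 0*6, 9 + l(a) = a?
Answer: 21818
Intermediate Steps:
l(a) = -9 + a
o = 4 (o = 4 + 0 = 4)
v = -7 (v = -1 + ((-4 - 1*(-4)) + 4*(-3))/2 = -1 + ((-4 + 4) - 12)/2 = -1 + (0 - 12)/2 = -1 + (1/2)*(-12) = -1 - 6 = -7)
C(R) = -1 (C(R) = -8 - 1*(-7) = -8 + 7 = -1)
21819 + C(l(11)/(-467)) = 21819 - 1 = 21818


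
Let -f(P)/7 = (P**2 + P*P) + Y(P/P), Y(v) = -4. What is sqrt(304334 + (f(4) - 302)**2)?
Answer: sqrt(552338) ≈ 743.19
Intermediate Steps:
f(P) = 28 - 14*P**2 (f(P) = -7*((P**2 + P*P) - 4) = -7*((P**2 + P**2) - 4) = -7*(2*P**2 - 4) = -7*(-4 + 2*P**2) = 28 - 14*P**2)
sqrt(304334 + (f(4) - 302)**2) = sqrt(304334 + ((28 - 14*4**2) - 302)**2) = sqrt(304334 + ((28 - 14*16) - 302)**2) = sqrt(304334 + ((28 - 224) - 302)**2) = sqrt(304334 + (-196 - 302)**2) = sqrt(304334 + (-498)**2) = sqrt(304334 + 248004) = sqrt(552338)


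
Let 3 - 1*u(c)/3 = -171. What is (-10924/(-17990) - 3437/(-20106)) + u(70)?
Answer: 94546246127/180853470 ≈ 522.78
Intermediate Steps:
u(c) = 522 (u(c) = 9 - 3*(-171) = 9 + 513 = 522)
(-10924/(-17990) - 3437/(-20106)) + u(70) = (-10924/(-17990) - 3437/(-20106)) + 522 = (-10924*(-1/17990) - 3437*(-1/20106)) + 522 = (5462/8995 + 3437/20106) + 522 = 140734787/180853470 + 522 = 94546246127/180853470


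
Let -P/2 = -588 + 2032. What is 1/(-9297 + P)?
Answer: -1/12185 ≈ -8.2068e-5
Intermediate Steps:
P = -2888 (P = -2*(-588 + 2032) = -2*1444 = -2888)
1/(-9297 + P) = 1/(-9297 - 2888) = 1/(-12185) = -1/12185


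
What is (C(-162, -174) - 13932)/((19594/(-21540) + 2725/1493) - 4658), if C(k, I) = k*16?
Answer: 265699475640/74884102051 ≈ 3.5481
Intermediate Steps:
C(k, I) = 16*k
(C(-162, -174) - 13932)/((19594/(-21540) + 2725/1493) - 4658) = (16*(-162) - 13932)/((19594/(-21540) + 2725/1493) - 4658) = (-2592 - 13932)/((19594*(-1/21540) + 2725*(1/1493)) - 4658) = -16524/((-9797/10770 + 2725/1493) - 4658) = -16524/(14721329/16079610 - 4658) = -16524/(-74884102051/16079610) = -16524*(-16079610/74884102051) = 265699475640/74884102051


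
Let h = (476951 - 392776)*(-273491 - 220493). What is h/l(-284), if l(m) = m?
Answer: 10395275800/71 ≈ 1.4641e+8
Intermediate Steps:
h = -41581103200 (h = 84175*(-493984) = -41581103200)
h/l(-284) = -41581103200/(-284) = -41581103200*(-1/284) = 10395275800/71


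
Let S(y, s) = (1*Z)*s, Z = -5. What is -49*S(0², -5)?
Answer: -1225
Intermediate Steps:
S(y, s) = -5*s (S(y, s) = (1*(-5))*s = -5*s)
-49*S(0², -5) = -(-245)*(-5) = -49*25 = -1225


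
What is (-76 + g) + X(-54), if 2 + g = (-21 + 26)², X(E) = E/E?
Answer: -52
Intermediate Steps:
X(E) = 1
g = 23 (g = -2 + (-21 + 26)² = -2 + 5² = -2 + 25 = 23)
(-76 + g) + X(-54) = (-76 + 23) + 1 = -53 + 1 = -52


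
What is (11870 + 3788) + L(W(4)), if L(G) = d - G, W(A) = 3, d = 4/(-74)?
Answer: 579233/37 ≈ 15655.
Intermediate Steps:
d = -2/37 (d = 4*(-1/74) = -2/37 ≈ -0.054054)
L(G) = -2/37 - G
(11870 + 3788) + L(W(4)) = (11870 + 3788) + (-2/37 - 1*3) = 15658 + (-2/37 - 3) = 15658 - 113/37 = 579233/37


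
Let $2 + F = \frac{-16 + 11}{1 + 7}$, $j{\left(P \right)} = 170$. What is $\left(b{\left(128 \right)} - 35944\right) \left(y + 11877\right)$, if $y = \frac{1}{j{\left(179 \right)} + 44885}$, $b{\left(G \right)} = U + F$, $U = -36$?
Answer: $- \frac{38509917633299}{90110} \approx -4.2737 \cdot 10^{8}$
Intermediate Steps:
$F = - \frac{21}{8}$ ($F = -2 + \frac{-16 + 11}{1 + 7} = -2 - \frac{5}{8} = - \frac{21}{8} \approx -2.625$)
$b{\left(G \right)} = - \frac{309}{8}$ ($b{\left(G \right)} = -36 - \frac{21}{8} = - \frac{309}{8}$)
$y = \frac{1}{45055}$ ($y = \frac{1}{170 + 44885} = \frac{1}{45055} \approx 2.2195 \cdot 10^{-5}$)
$\left(b{\left(128 \right)} - 35944\right) \left(y + 11877\right) = \left(- \frac{309}{8} - 35944\right) \left(\frac{1}{45055} + 11877\right) = \left(- \frac{287861}{8}\right) \frac{535118236}{45055} = - \frac{38509917633299}{90110}$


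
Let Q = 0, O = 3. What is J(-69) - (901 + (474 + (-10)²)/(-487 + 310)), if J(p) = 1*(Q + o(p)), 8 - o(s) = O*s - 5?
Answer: -119963/177 ≈ -677.76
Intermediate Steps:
o(s) = 13 - 3*s (o(s) = 8 - (3*s - 5) = 8 - (-5 + 3*s) = 8 + (5 - 3*s) = 13 - 3*s)
J(p) = 13 - 3*p (J(p) = 1*(0 + (13 - 3*p)) = 1*(13 - 3*p) = 13 - 3*p)
J(-69) - (901 + (474 + (-10)²)/(-487 + 310)) = (13 - 3*(-69)) - (901 + (474 + (-10)²)/(-487 + 310)) = (13 + 207) - (901 + (474 + 100)/(-177)) = 220 - (901 + 574*(-1/177)) = 220 - (901 - 574/177) = 220 - 1*158903/177 = 220 - 158903/177 = -119963/177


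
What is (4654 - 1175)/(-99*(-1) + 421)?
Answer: 3479/520 ≈ 6.6904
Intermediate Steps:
(4654 - 1175)/(-99*(-1) + 421) = 3479/(99 + 421) = 3479/520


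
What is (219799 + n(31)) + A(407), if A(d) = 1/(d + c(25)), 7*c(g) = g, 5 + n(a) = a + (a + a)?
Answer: 631955245/2874 ≈ 2.1989e+5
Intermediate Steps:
n(a) = -5 + 3*a (n(a) = -5 + (a + (a + a)) = -5 + (a + 2*a) = -5 + 3*a)
c(g) = g/7
A(d) = 1/(25/7 + d) (A(d) = 1/(d + (1/7)*25) = 1/(d + 25/7) = 1/(25/7 + d))
(219799 + n(31)) + A(407) = (219799 + (-5 + 3*31)) + 7/(25 + 7*407) = (219799 + (-5 + 93)) + 7/(25 + 2849) = (219799 + 88) + 7/2874 = 219887 + 7*(1/2874) = 219887 + 7/2874 = 631955245/2874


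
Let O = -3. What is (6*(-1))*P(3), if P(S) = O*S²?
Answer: 162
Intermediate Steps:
P(S) = -3*S²
(6*(-1))*P(3) = (6*(-1))*(-3*3²) = -(-18)*9 = -6*(-27) = 162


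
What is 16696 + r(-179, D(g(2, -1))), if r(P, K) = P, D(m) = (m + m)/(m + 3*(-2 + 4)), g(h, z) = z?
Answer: 16517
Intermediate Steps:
D(m) = 2*m/(6 + m) (D(m) = (2*m)/(m + 3*2) = (2*m)/(m + 6) = (2*m)/(6 + m) = 2*m/(6 + m))
16696 + r(-179, D(g(2, -1))) = 16696 - 179 = 16517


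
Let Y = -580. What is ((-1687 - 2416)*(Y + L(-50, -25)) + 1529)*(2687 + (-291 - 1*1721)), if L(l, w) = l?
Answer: 1745832825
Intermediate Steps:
((-1687 - 2416)*(Y + L(-50, -25)) + 1529)*(2687 + (-291 - 1*1721)) = ((-1687 - 2416)*(-580 - 50) + 1529)*(2687 + (-291 - 1*1721)) = (-4103*(-630) + 1529)*(2687 + (-291 - 1721)) = (2584890 + 1529)*(2687 - 2012) = 2586419*675 = 1745832825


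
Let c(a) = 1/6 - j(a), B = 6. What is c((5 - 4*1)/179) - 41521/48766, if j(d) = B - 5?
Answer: -123239/73149 ≈ -1.6848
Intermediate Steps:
j(d) = 1 (j(d) = 6 - 5 = 1)
c(a) = -5/6 (c(a) = 1/6 - 1*1 = 1/6 - 1 = -5/6)
c((5 - 4*1)/179) - 41521/48766 = -5/6 - 41521/48766 = -123239/73149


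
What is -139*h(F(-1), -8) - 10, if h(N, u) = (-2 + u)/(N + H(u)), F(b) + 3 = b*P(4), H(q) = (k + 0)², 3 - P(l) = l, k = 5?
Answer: 1160/23 ≈ 50.435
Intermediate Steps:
P(l) = 3 - l
H(q) = 25 (H(q) = (5 + 0)² = 5² = 25)
F(b) = -3 - b (F(b) = -3 + b*(3 - 1*4) = -3 + b*(3 - 4) = -3 + b*(-1) = -3 - b)
h(N, u) = (-2 + u)/(25 + N) (h(N, u) = (-2 + u)/(N + 25) = (-2 + u)/(25 + N))
-139*h(F(-1), -8) - 10 = -139*(-2 - 8)/(25 + (-3 - 1*(-1))) - 10 = -139*(-10)/(25 + (-3 + 1)) - 10 = -139*(-10)/(25 - 2) - 10 = -139*(-10)/23 - 10 = -139*(-10/23) - 10 = 1390/23 - 10 = 1160/23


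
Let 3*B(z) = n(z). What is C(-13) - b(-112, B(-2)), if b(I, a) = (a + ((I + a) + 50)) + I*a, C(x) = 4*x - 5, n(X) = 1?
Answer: 125/3 ≈ 41.667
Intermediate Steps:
C(x) = -5 + 4*x
B(z) = 1/3 (B(z) = (1/3)*1 = 1/3)
b(I, a) = 50 + I + 2*a + I*a (b(I, a) = (a + (50 + I + a)) + I*a = (50 + I + 2*a) + I*a = 50 + I + 2*a + I*a)
C(-13) - b(-112, B(-2)) = (-5 + 4*(-13)) - (50 - 112 + 2*(1/3) - 112*1/3) = (-5 - 52) - (50 - 112 + 2/3 - 112/3) = -57 - 1*(-296/3) = -57 + 296/3 = 125/3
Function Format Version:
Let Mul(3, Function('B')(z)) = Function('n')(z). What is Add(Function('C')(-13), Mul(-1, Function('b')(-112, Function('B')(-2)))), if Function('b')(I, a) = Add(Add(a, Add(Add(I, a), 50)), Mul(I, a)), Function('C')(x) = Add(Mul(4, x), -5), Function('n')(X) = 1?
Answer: Rational(125, 3) ≈ 41.667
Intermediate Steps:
Function('C')(x) = Add(-5, Mul(4, x))
Function('B')(z) = Rational(1, 3) (Function('B')(z) = Mul(Rational(1, 3), 1) = Rational(1, 3))
Function('b')(I, a) = Add(50, I, Mul(2, a), Mul(I, a)) (Function('b')(I, a) = Add(Add(a, Add(50, I, a)), Mul(I, a)) = Add(Add(50, I, Mul(2, a)), Mul(I, a)) = Add(50, I, Mul(2, a), Mul(I, a)))
Add(Function('C')(-13), Mul(-1, Function('b')(-112, Function('B')(-2)))) = Add(Add(-5, Mul(4, -13)), Mul(-1, Add(50, -112, Mul(2, Rational(1, 3)), Mul(-112, Rational(1, 3))))) = Add(Add(-5, -52), Mul(-1, Add(50, -112, Rational(2, 3), Rational(-112, 3)))) = Add(-57, Mul(-1, Rational(-296, 3))) = Add(-57, Rational(296, 3)) = Rational(125, 3)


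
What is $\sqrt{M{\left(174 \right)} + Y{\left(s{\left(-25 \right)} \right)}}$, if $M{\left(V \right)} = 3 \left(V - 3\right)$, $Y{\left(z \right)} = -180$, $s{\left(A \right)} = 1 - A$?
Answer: $3 \sqrt{37} \approx 18.248$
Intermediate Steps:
$M{\left(V \right)} = -9 + 3 V$ ($M{\left(V \right)} = 3 \left(-3 + V\right) = -9 + 3 V$)
$\sqrt{M{\left(174 \right)} + Y{\left(s{\left(-25 \right)} \right)}} = \sqrt{\left(-9 + 3 \cdot 174\right) - 180} = \sqrt{\left(-9 + 522\right) - 180} = \sqrt{513 - 180} = \sqrt{333} = 3 \sqrt{37}$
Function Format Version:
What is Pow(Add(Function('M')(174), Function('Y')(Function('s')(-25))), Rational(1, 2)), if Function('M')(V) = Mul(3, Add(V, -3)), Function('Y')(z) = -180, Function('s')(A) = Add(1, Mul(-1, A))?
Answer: Mul(3, Pow(37, Rational(1, 2))) ≈ 18.248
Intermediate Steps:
Function('M')(V) = Add(-9, Mul(3, V)) (Function('M')(V) = Mul(3, Add(-3, V)) = Add(-9, Mul(3, V)))
Pow(Add(Function('M')(174), Function('Y')(Function('s')(-25))), Rational(1, 2)) = Pow(Add(Add(-9, Mul(3, 174)), -180), Rational(1, 2)) = Pow(Add(Add(-9, 522), -180), Rational(1, 2)) = Pow(Add(513, -180), Rational(1, 2)) = Pow(333, Rational(1, 2)) = Mul(3, Pow(37, Rational(1, 2)))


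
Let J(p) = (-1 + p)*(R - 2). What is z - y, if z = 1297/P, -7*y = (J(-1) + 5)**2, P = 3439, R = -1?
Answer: 425198/24073 ≈ 17.663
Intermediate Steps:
J(p) = 3 - 3*p (J(p) = (-1 + p)*(-1 - 2) = (-1 + p)*(-3) = 3 - 3*p)
y = -121/7 (y = -((3 - 3*(-1)) + 5)**2/7 = -((3 + 3) + 5)**2/7 = -(6 + 5)**2/7 = -1/7*11**2 = -1/7*121 = -121/7 ≈ -17.286)
z = 1297/3439 ≈ 0.37714
z - y = 1297/3439 - 1*(-121/7) = 1297/3439 + 121/7 = 425198/24073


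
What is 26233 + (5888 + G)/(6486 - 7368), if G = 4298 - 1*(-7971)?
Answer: 23119349/882 ≈ 26212.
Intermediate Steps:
G = 12269 (G = 4298 + 7971 = 12269)
26233 + (5888 + G)/(6486 - 7368) = 26233 + (5888 + 12269)/(6486 - 7368) = 26233 + 18157/(-882) = 26233 + 18157*(-1/882) = 26233 - 18157/882 = 23119349/882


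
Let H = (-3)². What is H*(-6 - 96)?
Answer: -918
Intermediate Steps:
H = 9
H*(-6 - 96) = 9*(-6 - 96) = 9*(-102) = -918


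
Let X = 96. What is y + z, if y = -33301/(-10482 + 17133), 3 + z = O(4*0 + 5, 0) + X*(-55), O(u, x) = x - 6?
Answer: -35210440/6651 ≈ -5294.0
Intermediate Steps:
O(u, x) = -6 + x
z = -5289 (z = -3 + ((-6 + 0) + 96*(-55)) = -3 + (-6 - 5280) = -3 - 5286 = -5289)
y = -33301/6651 ≈ -5.0069
y + z = -33301/6651 - 5289 = -35210440/6651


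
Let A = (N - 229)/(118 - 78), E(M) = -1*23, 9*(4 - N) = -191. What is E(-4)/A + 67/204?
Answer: 905999/187068 ≈ 4.8432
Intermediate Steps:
N = 227/9 (N = 4 - 1/9*(-191) = 4 + 191/9 = 227/9 ≈ 25.222)
E(M) = -23
A = -917/180 (A = (227/9 - 229)/(118 - 78) = -1834/9/40 = -1834/9*1/40 = -917/180 ≈ -5.0944)
E(-4)/A + 67/204 = -23/(-917/180) + 67/204 = -23*(-180/917) + 67*(1/204) = 4140/917 + 67/204 = 905999/187068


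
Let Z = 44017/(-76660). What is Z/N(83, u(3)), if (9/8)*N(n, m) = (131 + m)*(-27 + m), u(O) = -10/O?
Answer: 3565377/21374647840 ≈ 0.00016680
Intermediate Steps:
Z = -44017/76660 (Z = 44017*(-1/76660) = -44017/76660 ≈ -0.57418)
N(n, m) = 8*(-27 + m)*(131 + m)/9 (N(n, m) = 8*((131 + m)*(-27 + m))/9 = 8*((-27 + m)*(131 + m))/9 = 8*(-27 + m)*(131 + m)/9)
Z/N(83, u(3)) = -44017/(76660*(-3144 + 8*(-10/3)**2/9 + 832*(-10/3)/9)) = -44017/(76660*(-3144 + 8*(-10*1/3)**2/9 + 832*(-10*1/3)/9)) = -44017/(76660*(-3144 + 8*(-10/3)**2/9 + (832/9)*(-10/3))) = -44017/(76660*(-3144 + (8/9)*(100/9) - 8320/27)) = -44017/(76660*(-3144 + 800/81 - 8320/27)) = -44017/(76660*(-278824/81)) = -44017/76660*(-81/278824) = 3565377/21374647840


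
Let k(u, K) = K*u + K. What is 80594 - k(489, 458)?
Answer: -143826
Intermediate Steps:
k(u, K) = K + K*u
80594 - k(489, 458) = 80594 - 458*(1 + 489) = 80594 - 458*490 = 80594 - 1*224420 = 80594 - 224420 = -143826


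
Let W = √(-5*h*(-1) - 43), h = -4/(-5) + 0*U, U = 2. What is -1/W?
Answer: I*√39/39 ≈ 0.16013*I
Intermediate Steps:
h = ⅘ (h = -4/(-5) + 0*2 = -4*(-⅕) + 0 = ⅘ + 0 = ⅘ ≈ 0.80000)
W = I*√39 (W = √(-5*⅘*(-1) - 43) = √(-4*(-1) - 43) = √(4 - 43) = √(-39) = I*√39 ≈ 6.245*I)
-1/W = -1/(I*√39) = -(-1)*I*√39/39 = I*√39/39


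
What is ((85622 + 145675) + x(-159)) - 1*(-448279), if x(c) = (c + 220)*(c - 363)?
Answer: 647734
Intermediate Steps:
x(c) = (-363 + c)*(220 + c) (x(c) = (220 + c)*(-363 + c) = (-363 + c)*(220 + c))
((85622 + 145675) + x(-159)) - 1*(-448279) = ((85622 + 145675) + (-79860 + (-159)**2 - 143*(-159))) - 1*(-448279) = (231297 + (-79860 + 25281 + 22737)) + 448279 = (231297 - 31842) + 448279 = 199455 + 448279 = 647734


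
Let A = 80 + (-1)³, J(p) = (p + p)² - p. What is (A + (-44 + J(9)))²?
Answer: 122500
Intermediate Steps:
J(p) = -p + 4*p² (J(p) = (2*p)² - p = 4*p² - p = -p + 4*p²)
A = 79 (A = 80 - 1 = 79)
(A + (-44 + J(9)))² = (79 + (-44 + 9*(-1 + 4*9)))² = (79 + (-44 + 9*(-1 + 36)))² = (79 + (-44 + 9*35))² = (79 + (-44 + 315))² = (79 + 271)² = 350² = 122500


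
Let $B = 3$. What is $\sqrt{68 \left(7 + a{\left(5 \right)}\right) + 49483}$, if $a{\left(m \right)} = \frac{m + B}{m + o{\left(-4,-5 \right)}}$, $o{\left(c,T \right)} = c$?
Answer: $\sqrt{50503} \approx 224.73$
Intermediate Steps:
$a{\left(m \right)} = \frac{3 + m}{-4 + m}$ ($a{\left(m \right)} = \frac{m + 3}{m - 4} = \frac{3 + m}{-4 + m}$)
$\sqrt{68 \left(7 + a{\left(5 \right)}\right) + 49483} = \sqrt{68 \left(7 + \frac{3 + 5}{-4 + 5}\right) + 49483} = \sqrt{68 \left(7 + 1^{-1} \cdot 8\right) + 49483} = \sqrt{68 \left(7 + 1 \cdot 8\right) + 49483} = \sqrt{68 \left(7 + 8\right) + 49483} = \sqrt{68 \cdot 15 + 49483} = \sqrt{1020 + 49483} = \sqrt{50503}$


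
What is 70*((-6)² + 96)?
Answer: 9240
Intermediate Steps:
70*((-6)² + 96) = 70*(36 + 96) = 70*132 = 9240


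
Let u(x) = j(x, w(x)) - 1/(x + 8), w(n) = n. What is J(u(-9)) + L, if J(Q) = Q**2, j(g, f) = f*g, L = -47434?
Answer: -40710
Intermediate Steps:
u(x) = x**2 - 1/(8 + x) (u(x) = x*x - 1/(x + 8) = x**2 - 1/(8 + x))
J(u(-9)) + L = ((-1 + (-9)**3 + 8*(-9)**2)/(8 - 9))**2 - 47434 = ((-1 - 729 + 8*81)/(-1))**2 - 47434 = (-(-1 - 729 + 648))**2 - 47434 = (-1*(-82))**2 - 47434 = 82**2 - 47434 = 6724 - 47434 = -40710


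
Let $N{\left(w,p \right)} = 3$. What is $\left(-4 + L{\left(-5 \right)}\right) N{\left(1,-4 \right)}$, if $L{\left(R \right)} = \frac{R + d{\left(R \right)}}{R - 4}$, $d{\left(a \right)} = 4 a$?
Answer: $- \frac{11}{3} \approx -3.6667$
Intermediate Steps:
$L{\left(R \right)} = \frac{5 R}{-4 + R}$ ($L{\left(R \right)} = \frac{R + 4 R}{R - 4} = \frac{5 R}{-4 + R}$)
$\left(-4 + L{\left(-5 \right)}\right) N{\left(1,-4 \right)} = \left(-4 + 5 \left(-5\right) \frac{1}{-4 - 5}\right) 3 = \left(-4 + 5 \left(-5\right) \frac{1}{-9}\right) 3 = \left(-4 + 5 \left(-5\right) \left(- \frac{1}{9}\right)\right) 3 = \left(-4 + \frac{25}{9}\right) 3 = \left(- \frac{11}{9}\right) 3 = - \frac{11}{3}$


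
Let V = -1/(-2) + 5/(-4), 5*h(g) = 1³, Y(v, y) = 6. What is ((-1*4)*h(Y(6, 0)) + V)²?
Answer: 961/400 ≈ 2.4025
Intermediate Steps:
h(g) = ⅕ (h(g) = (⅕)*1³ = (⅕)*1 = ⅕)
V = -¾ (V = -1*(-½) + 5*(-¼) = ½ - 5/4 = -¾ ≈ -0.75000)
((-1*4)*h(Y(6, 0)) + V)² = (-1*4*(⅕) - ¾)² = (-4*⅕ - ¾)² = (-⅘ - ¾)² = (-31/20)² = 961/400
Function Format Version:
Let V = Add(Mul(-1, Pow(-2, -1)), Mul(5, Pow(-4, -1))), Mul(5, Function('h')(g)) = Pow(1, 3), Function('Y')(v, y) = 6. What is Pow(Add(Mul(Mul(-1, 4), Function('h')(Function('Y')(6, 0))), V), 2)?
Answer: Rational(961, 400) ≈ 2.4025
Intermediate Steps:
Function('h')(g) = Rational(1, 5) (Function('h')(g) = Mul(Rational(1, 5), Pow(1, 3)) = Mul(Rational(1, 5), 1) = Rational(1, 5))
V = Rational(-3, 4) (V = Add(Mul(-1, Rational(-1, 2)), Mul(5, Rational(-1, 4))) = Add(Rational(1, 2), Rational(-5, 4)) = Rational(-3, 4) ≈ -0.75000)
Pow(Add(Mul(Mul(-1, 4), Function('h')(Function('Y')(6, 0))), V), 2) = Pow(Add(Mul(Mul(-1, 4), Rational(1, 5)), Rational(-3, 4)), 2) = Pow(Add(Mul(-4, Rational(1, 5)), Rational(-3, 4)), 2) = Pow(Add(Rational(-4, 5), Rational(-3, 4)), 2) = Pow(Rational(-31, 20), 2) = Rational(961, 400)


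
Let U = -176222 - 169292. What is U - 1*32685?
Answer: -378199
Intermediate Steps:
U = -345514
U - 1*32685 = -345514 - 1*32685 = -345514 - 32685 = -378199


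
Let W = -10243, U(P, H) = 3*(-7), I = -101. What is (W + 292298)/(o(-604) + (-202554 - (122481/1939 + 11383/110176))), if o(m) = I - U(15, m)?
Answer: -60255766167520/43302474087669 ≈ -1.3915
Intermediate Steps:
U(P, H) = -21
o(m) = -80 (o(m) = -101 - 1*(-21) = -101 + 21 = -80)
(W + 292298)/(o(-604) + (-202554 - (122481/1939 + 11383/110176))) = (-10243 + 292298)/(-80 + (-202554 - (122481/1939 + 11383/110176))) = 282055/(-80 + (-202554 - (122481*(1/1939) + 11383*(1/110176)))) = 282055/(-80 + (-202554 - (122481/1939 + 11383/110176))) = 282055/(-80 + (-202554 - 1*13516538293/213631264)) = 282055/(-80 + (-202554 - 13516538293/213631264)) = 282055/(-80 - 43285383586549/213631264) = 282055/(-43302474087669/213631264) = 282055*(-213631264/43302474087669) = -60255766167520/43302474087669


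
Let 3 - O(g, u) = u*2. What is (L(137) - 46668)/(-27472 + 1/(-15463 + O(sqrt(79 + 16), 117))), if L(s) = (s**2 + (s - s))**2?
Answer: -5527877107942/431145569 ≈ -12821.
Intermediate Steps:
O(g, u) = 3 - 2*u (O(g, u) = 3 - u*2 = 3 - 2*u)
L(s) = s**4 (L(s) = (s**2 + 0)**2 = (s**2)**2 = s**4)
(L(137) - 46668)/(-27472 + 1/(-15463 + O(sqrt(79 + 16), 117))) = (137**4 - 46668)/(-27472 + 1/(-15463 + (3 - 2*117))) = (352275361 - 46668)/(-27472 + 1/(-15463 + (3 - 234))) = 352228693/(-27472 + 1/(-15463 - 231)) = 352228693/(-27472 + 1/(-15694)) = 352228693/(-27472 - 1/15694) = 352228693/(-431145569/15694) = 352228693*(-15694/431145569) = -5527877107942/431145569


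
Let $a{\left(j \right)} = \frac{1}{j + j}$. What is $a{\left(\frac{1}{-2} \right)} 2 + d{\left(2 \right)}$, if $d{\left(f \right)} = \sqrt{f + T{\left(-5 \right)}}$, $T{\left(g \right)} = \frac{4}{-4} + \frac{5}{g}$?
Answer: $-2$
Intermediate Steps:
$T{\left(g \right)} = -1 + \frac{5}{g}$ ($T{\left(g \right)} = 4 \left(- \frac{1}{4}\right) + \frac{5}{g} = -1 + \frac{5}{g}$)
$d{\left(f \right)} = \sqrt{-2 + f}$ ($d{\left(f \right)} = \sqrt{f + \frac{5 - -5}{-5}} = \sqrt{f - \frac{5 + 5}{5}} = \sqrt{f - 2} = \sqrt{-2 + f}$)
$a{\left(j \right)} = \frac{1}{2 j}$
$a{\left(\frac{1}{-2} \right)} 2 + d{\left(2 \right)} = \frac{1}{2 \frac{1}{-2}} \cdot 2 + \sqrt{-2 + 2} = \frac{1}{2 \left(- \frac{1}{2}\right)} 2 + \sqrt{0} = \frac{1}{2} \left(-2\right) 2 + 0 = \left(-1\right) 2 + 0 = -2 + 0 = -2$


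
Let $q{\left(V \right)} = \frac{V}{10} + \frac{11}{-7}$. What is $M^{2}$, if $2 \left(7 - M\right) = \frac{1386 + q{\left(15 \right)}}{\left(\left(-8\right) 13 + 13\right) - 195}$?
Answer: $\frac{5694060681}{64128064} \approx 88.792$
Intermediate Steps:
$q{\left(V \right)} = - \frac{11}{7} + \frac{V}{10}$ ($q{\left(V \right)} = V \frac{1}{10} + 11 \left(- \frac{1}{7}\right) = \frac{V}{10} - \frac{11}{7} = - \frac{11}{7} + \frac{V}{10}$)
$M = \frac{75459}{8008}$ ($M = 7 - \frac{\left(1386 + \left(- \frac{11}{7} + \frac{1}{10} \cdot 15\right)\right) \frac{1}{\left(\left(-8\right) 13 + 13\right) - 195}}{2} = 7 - \frac{\left(1386 + \left(- \frac{11}{7} + \frac{3}{2}\right)\right) \frac{1}{\left(-104 + 13\right) - 195}}{2} = 7 - \frac{\left(1386 - \frac{1}{14}\right) \frac{1}{-91 - 195}}{2} = 7 - \frac{\frac{19403}{14} \frac{1}{-286}}{2} = 7 - \frac{\frac{19403}{14} \left(- \frac{1}{286}\right)}{2} = 7 - - \frac{19403}{8008} = 7 + \frac{19403}{8008} = \frac{75459}{8008} \approx 9.423$)
$M^{2} = \left(\frac{75459}{8008}\right)^{2} = \frac{5694060681}{64128064}$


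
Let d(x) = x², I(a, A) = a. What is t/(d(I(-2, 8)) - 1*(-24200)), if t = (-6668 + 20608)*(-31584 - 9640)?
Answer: -143665640/6051 ≈ -23742.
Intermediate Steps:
t = -574662560 (t = 13940*(-41224) = -574662560)
t/(d(I(-2, 8)) - 1*(-24200)) = -574662560/((-2)² - 1*(-24200)) = -574662560/(4 + 24200) = -574662560/24204 = -574662560*1/24204 = -143665640/6051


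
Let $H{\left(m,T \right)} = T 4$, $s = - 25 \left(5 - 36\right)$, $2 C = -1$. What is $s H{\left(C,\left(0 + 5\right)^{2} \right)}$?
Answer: $77500$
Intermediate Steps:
$C = - \frac{1}{2}$ ($C = \frac{1}{2} \left(-1\right) = - \frac{1}{2} \approx -0.5$)
$s = 775$ ($s = - 25 \left(5 - 36\right) = \left(-25\right) \left(-31\right) = 775$)
$H{\left(m,T \right)} = 4 T$
$s H{\left(C,\left(0 + 5\right)^{2} \right)} = 775 \cdot 4 \left(0 + 5\right)^{2} = 775 \cdot 4 \cdot 5^{2} = 775 \cdot 4 \cdot 25 = 775 \cdot 100 = 77500$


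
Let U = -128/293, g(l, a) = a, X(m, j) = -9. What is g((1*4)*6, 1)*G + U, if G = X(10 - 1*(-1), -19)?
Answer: -2765/293 ≈ -9.4369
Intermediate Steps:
U = -128/293 (U = -128*1/293 = -128/293 ≈ -0.43686)
G = -9
g((1*4)*6, 1)*G + U = 1*(-9) - 128/293 = -9 - 128/293 = -2765/293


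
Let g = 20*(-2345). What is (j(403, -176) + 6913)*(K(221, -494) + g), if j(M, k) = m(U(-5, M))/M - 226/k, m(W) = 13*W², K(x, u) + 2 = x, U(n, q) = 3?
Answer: -880541789079/2728 ≈ -3.2278e+8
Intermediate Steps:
K(x, u) = -2 + x
j(M, k) = -226/k + 117/M (j(M, k) = (13*3²)/M - 226/k = (13*9)/M - 226/k = 117/M - 226/k = -226/k + 117/M)
g = -46900
(j(403, -176) + 6913)*(K(221, -494) + g) = ((-226/(-176) + 117/403) + 6913)*((-2 + 221) - 46900) = ((-226*(-1/176) + 117*(1/403)) + 6913)*(219 - 46900) = ((113/88 + 9/31) + 6913)*(-46681) = (4295/2728 + 6913)*(-46681) = (18862959/2728)*(-46681) = -880541789079/2728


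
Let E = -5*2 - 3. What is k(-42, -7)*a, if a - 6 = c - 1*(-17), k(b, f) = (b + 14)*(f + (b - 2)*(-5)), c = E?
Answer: -59640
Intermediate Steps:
E = -13 (E = -10 - 3 = -13)
c = -13
k(b, f) = (14 + b)*(10 + f - 5*b) (k(b, f) = (14 + b)*(f + (-2 + b)*(-5)) = (14 + b)*(f + (10 - 5*b)) = (14 + b)*(10 + f - 5*b))
a = 10 (a = 6 + (-13 - 1*(-17)) = 6 + (-13 + 17) = 6 + 4 = 10)
k(-42, -7)*a = (140 - 60*(-42) - 5*(-42)**2 + 14*(-7) - 42*(-7))*10 = (140 + 2520 - 5*1764 - 98 + 294)*10 = (140 + 2520 - 8820 - 98 + 294)*10 = -5964*10 = -59640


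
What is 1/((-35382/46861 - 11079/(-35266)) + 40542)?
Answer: 1652600026/66998981645499 ≈ 2.4666e-5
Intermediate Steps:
1/((-35382/46861 - 11079/(-35266)) + 40542) = 1/((-35382*1/46861 - 11079*(-1/35266)) + 40542) = 1/((-35382/46861 + 11079/35266) + 40542) = 1/(-728608593/1652600026 + 40542) = 1/(66998981645499/1652600026) = 1652600026/66998981645499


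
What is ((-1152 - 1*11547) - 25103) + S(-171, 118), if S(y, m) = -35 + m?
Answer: -37719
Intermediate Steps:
((-1152 - 1*11547) - 25103) + S(-171, 118) = ((-1152 - 1*11547) - 25103) + (-35 + 118) = ((-1152 - 11547) - 25103) + 83 = (-12699 - 25103) + 83 = -37802 + 83 = -37719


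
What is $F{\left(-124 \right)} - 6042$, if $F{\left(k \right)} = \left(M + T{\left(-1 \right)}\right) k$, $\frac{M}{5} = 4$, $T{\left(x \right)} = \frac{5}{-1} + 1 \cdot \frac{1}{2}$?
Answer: $-7964$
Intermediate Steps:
$T{\left(x \right)} = - \frac{9}{2}$ ($T{\left(x \right)} = 5 \left(-1\right) + 1 \cdot \frac{1}{2} = -5 + \frac{1}{2} = - \frac{9}{2}$)
$M = 20$ ($M = 5 \cdot 4 = 20$)
$F{\left(k \right)} = \frac{31 k}{2}$ ($F{\left(k \right)} = \left(20 - \frac{9}{2}\right) k = \frac{31 k}{2}$)
$F{\left(-124 \right)} - 6042 = \frac{31}{2} \left(-124\right) - 6042 = -1922 - 6042 = -7964$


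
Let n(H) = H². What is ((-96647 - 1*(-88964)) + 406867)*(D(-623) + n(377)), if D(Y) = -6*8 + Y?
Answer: 56467770272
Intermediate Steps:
D(Y) = -48 + Y
((-96647 - 1*(-88964)) + 406867)*(D(-623) + n(377)) = ((-96647 - 1*(-88964)) + 406867)*((-48 - 623) + 377²) = ((-96647 + 88964) + 406867)*(-671 + 142129) = (-7683 + 406867)*141458 = 399184*141458 = 56467770272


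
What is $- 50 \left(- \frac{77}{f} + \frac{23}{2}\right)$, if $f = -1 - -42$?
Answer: $- \frac{19725}{41} \approx -481.1$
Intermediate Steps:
$f = 41$ ($f = -1 + 42 = 41$)
$- 50 \left(- \frac{77}{f} + \frac{23}{2}\right) = - 50 \left(- \frac{77}{41} + \frac{23}{2}\right) = \left(-50\right) \frac{789}{82} = - \frac{19725}{41}$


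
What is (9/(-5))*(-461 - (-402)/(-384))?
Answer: 266139/320 ≈ 831.68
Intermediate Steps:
(9/(-5))*(-461 - (-402)/(-384)) = (9*(-1/5))*(-461 - (-402)*(-1)/384) = -9*(-461 - 1*67/64)/5 = -9*(-461 - 67/64)/5 = -9/5*(-29571/64) = 266139/320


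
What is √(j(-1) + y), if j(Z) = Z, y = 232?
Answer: √231 ≈ 15.199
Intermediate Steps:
√(j(-1) + y) = √(-1 + 232) = √231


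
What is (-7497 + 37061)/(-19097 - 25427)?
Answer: -7391/11131 ≈ -0.66400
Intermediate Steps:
(-7497 + 37061)/(-19097 - 25427) = 29564/(-44524) = 29564*(-1/44524) = -7391/11131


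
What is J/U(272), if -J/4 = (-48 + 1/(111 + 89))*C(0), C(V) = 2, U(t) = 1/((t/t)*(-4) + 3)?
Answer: -9599/25 ≈ -383.96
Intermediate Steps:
U(t) = -1 (U(t) = 1/(1*(-4) + 3) = 1/(-4 + 3) = 1/(-1) = -1)
J = 9599/25 (J = -4*(-48 + 1/(111 + 89))*2 = -4*(-48 + 1/200)*2 = -(-9599)*2/50 = -4*(-9599/100) = 9599/25 ≈ 383.96)
J/U(272) = (9599/25)/(-1) = (9599/25)*(-1) = -9599/25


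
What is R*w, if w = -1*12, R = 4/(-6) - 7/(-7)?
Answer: -4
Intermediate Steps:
R = ⅓ (R = 4*(-⅙) - 7*(-⅐) = -⅔ + 1 = ⅓ ≈ 0.33333)
w = -12
R*w = (⅓)*(-12) = -4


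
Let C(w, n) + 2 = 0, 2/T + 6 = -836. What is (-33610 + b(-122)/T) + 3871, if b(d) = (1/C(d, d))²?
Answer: -119377/4 ≈ -29844.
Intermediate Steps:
T = -1/421 (T = 2/(-6 - 836) = 2/(-842) = 2*(-1/842) = -1/421 ≈ -0.0023753)
C(w, n) = -2 (C(w, n) = -2 + 0 = -2)
b(d) = ¼ (b(d) = (1/(-2))² = (-½)² = ¼)
(-33610 + b(-122)/T) + 3871 = (-33610 + 1/(4*(-1/421))) + 3871 = (-33610 + (¼)*(-421)) + 3871 = (-33610 - 421/4) + 3871 = -134861/4 + 3871 = -119377/4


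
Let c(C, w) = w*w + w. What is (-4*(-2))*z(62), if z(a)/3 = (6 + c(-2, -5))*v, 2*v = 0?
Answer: 0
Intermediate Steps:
v = 0 (v = (1/2)*0 = 0)
c(C, w) = w + w**2 (c(C, w) = w**2 + w = w + w**2)
z(a) = 0 (z(a) = 3*((6 - 5*(1 - 5))*0) = 3*((6 - 5*(-4))*0) = 3*((6 + 20)*0) = 3*(26*0) = 3*0 = 0)
(-4*(-2))*z(62) = -4*(-2)*0 = 8*0 = 0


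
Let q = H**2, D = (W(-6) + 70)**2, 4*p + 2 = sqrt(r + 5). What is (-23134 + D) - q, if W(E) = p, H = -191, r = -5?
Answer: -219139/4 ≈ -54785.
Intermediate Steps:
p = -1/2 (p = -1/2 + sqrt(-5 + 5)/4 = -1/2 + sqrt(0)/4 = -1/2 + (1/4)*0 = -1/2 + 0 = -1/2 ≈ -0.50000)
W(E) = -1/2
D = 19321/4 (D = (-1/2 + 70)**2 = (139/2)**2 = 19321/4 ≈ 4830.3)
q = 36481 (q = (-191)**2 = 36481)
(-23134 + D) - q = (-23134 + 19321/4) - 1*36481 = -73215/4 - 36481 = -219139/4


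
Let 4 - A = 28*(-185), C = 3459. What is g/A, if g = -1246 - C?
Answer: -4705/5184 ≈ -0.90760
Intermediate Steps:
A = 5184 (A = 4 - 28*(-185) = 4 - 1*(-5180) = 4 + 5180 = 5184)
g = -4705 (g = -1246 - 1*3459 = -1246 - 3459 = -4705)
g/A = -4705/5184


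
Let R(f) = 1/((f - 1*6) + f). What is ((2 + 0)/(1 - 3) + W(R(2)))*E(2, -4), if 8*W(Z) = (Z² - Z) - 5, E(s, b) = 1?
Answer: -49/32 ≈ -1.5313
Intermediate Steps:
R(f) = 1/(-6 + 2*f) (R(f) = 1/((f - 6) + f) = 1/((-6 + f) + f) = 1/(-6 + 2*f))
W(Z) = -5/8 - Z/8 + Z²/8 (W(Z) = ((Z² - Z) - 5)/8 = (-5 + Z² - Z)/8 = -5/8 - Z/8 + Z²/8)
((2 + 0)/(1 - 3) + W(R(2)))*E(2, -4) = ((2 + 0)/(1 - 3) + (-5/8 - 1/(16*(-3 + 2)) + (1/(2*(-3 + 2)))²/8))*1 = (2/(-2) + (-5/8 - 1/(16*(-1)) + ((½)/(-1))²/8))*1 = (2*(-½) + (-5/8 - (-1)/16 + ((½)*(-1))²/8))*1 = (-1 + (-5/8 - ⅛*(-½) + (-½)²/8))*1 = (-1 + (-5/8 + 1/16 + (⅛)*(¼)))*1 = (-1 + (-5/8 + 1/16 + 1/32))*1 = (-1 - 17/32)*1 = -49/32*1 = -49/32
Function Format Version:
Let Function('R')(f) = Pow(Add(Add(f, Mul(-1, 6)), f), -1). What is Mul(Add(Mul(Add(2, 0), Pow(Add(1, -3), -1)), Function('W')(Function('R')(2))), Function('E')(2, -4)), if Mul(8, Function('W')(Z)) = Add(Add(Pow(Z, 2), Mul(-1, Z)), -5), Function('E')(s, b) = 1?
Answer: Rational(-49, 32) ≈ -1.5313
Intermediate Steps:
Function('R')(f) = Pow(Add(-6, Mul(2, f)), -1) (Function('R')(f) = Pow(Add(Add(f, -6), f), -1) = Pow(Add(Add(-6, f), f), -1) = Pow(Add(-6, Mul(2, f)), -1))
Function('W')(Z) = Add(Rational(-5, 8), Mul(Rational(-1, 8), Z), Mul(Rational(1, 8), Pow(Z, 2))) (Function('W')(Z) = Mul(Rational(1, 8), Add(Add(Pow(Z, 2), Mul(-1, Z)), -5)) = Mul(Rational(1, 8), Add(-5, Pow(Z, 2), Mul(-1, Z))) = Add(Rational(-5, 8), Mul(Rational(-1, 8), Z), Mul(Rational(1, 8), Pow(Z, 2))))
Mul(Add(Mul(Add(2, 0), Pow(Add(1, -3), -1)), Function('W')(Function('R')(2))), Function('E')(2, -4)) = Mul(Add(Mul(Add(2, 0), Pow(Add(1, -3), -1)), Add(Rational(-5, 8), Mul(Rational(-1, 8), Mul(Rational(1, 2), Pow(Add(-3, 2), -1))), Mul(Rational(1, 8), Pow(Mul(Rational(1, 2), Pow(Add(-3, 2), -1)), 2)))), 1) = Mul(Add(Mul(2, Pow(-2, -1)), Add(Rational(-5, 8), Mul(Rational(-1, 8), Mul(Rational(1, 2), Pow(-1, -1))), Mul(Rational(1, 8), Pow(Mul(Rational(1, 2), Pow(-1, -1)), 2)))), 1) = Mul(Add(Mul(2, Rational(-1, 2)), Add(Rational(-5, 8), Mul(Rational(-1, 8), Mul(Rational(1, 2), -1)), Mul(Rational(1, 8), Pow(Mul(Rational(1, 2), -1), 2)))), 1) = Mul(Add(-1, Add(Rational(-5, 8), Mul(Rational(-1, 8), Rational(-1, 2)), Mul(Rational(1, 8), Pow(Rational(-1, 2), 2)))), 1) = Mul(Add(-1, Add(Rational(-5, 8), Rational(1, 16), Mul(Rational(1, 8), Rational(1, 4)))), 1) = Mul(Add(-1, Add(Rational(-5, 8), Rational(1, 16), Rational(1, 32))), 1) = Mul(Add(-1, Rational(-17, 32)), 1) = Mul(Rational(-49, 32), 1) = Rational(-49, 32)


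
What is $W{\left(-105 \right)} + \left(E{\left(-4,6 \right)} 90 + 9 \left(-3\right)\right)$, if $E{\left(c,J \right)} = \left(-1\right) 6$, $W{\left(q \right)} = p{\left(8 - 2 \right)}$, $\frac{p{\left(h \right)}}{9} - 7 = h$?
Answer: $-450$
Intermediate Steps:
$p{\left(h \right)} = 63 + 9 h$
$W{\left(q \right)} = 117$ ($W{\left(q \right)} = 63 + 9 \left(8 - 2\right) = 63 + 9 \cdot 6 = 63 + 54 = 117$)
$E{\left(c,J \right)} = -6$
$W{\left(-105 \right)} + \left(E{\left(-4,6 \right)} 90 + 9 \left(-3\right)\right) = 117 + \left(\left(-6\right) 90 + 9 \left(-3\right)\right) = 117 - 567 = -450$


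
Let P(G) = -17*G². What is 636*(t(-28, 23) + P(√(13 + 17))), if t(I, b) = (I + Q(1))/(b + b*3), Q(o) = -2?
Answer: -7465050/23 ≈ -3.2457e+5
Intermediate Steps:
t(I, b) = (-2 + I)/(4*b) (t(I, b) = (I - 2)/(b + b*3) = (-2 + I)/(b + 3*b) = (-2 + I)/((4*b)) = (-2 + I)*(1/(4*b)) = (-2 + I)/(4*b))
636*(t(-28, 23) + P(√(13 + 17))) = 636*((¼)*(-2 - 28)/23 - 17*(√(13 + 17))²) = 636*((¼)*(1/23)*(-30) - 17*(√30)²) = 636*(-15/46 - 17*30) = 636*(-15/46 - 510) = 636*(-23475/46) = -7465050/23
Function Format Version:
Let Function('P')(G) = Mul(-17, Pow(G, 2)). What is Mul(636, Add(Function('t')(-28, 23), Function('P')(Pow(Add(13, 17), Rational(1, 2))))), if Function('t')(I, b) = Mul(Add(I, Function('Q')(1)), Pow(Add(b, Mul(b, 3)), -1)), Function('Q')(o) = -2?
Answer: Rational(-7465050, 23) ≈ -3.2457e+5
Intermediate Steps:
Function('t')(I, b) = Mul(Rational(1, 4), Pow(b, -1), Add(-2, I)) (Function('t')(I, b) = Mul(Add(I, -2), Pow(Add(b, Mul(b, 3)), -1)) = Mul(Add(-2, I), Pow(Add(b, Mul(3, b)), -1)) = Mul(Add(-2, I), Pow(Mul(4, b), -1)) = Mul(Add(-2, I), Mul(Rational(1, 4), Pow(b, -1))) = Mul(Rational(1, 4), Pow(b, -1), Add(-2, I)))
Mul(636, Add(Function('t')(-28, 23), Function('P')(Pow(Add(13, 17), Rational(1, 2))))) = Mul(636, Add(Mul(Rational(1, 4), Pow(23, -1), Add(-2, -28)), Mul(-17, Pow(Pow(Add(13, 17), Rational(1, 2)), 2)))) = Mul(636, Add(Mul(Rational(1, 4), Rational(1, 23), -30), Mul(-17, Pow(Pow(30, Rational(1, 2)), 2)))) = Mul(636, Add(Rational(-15, 46), Mul(-17, 30))) = Mul(636, Add(Rational(-15, 46), -510)) = Mul(636, Rational(-23475, 46)) = Rational(-7465050, 23)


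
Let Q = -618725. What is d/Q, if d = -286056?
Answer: 286056/618725 ≈ 0.46233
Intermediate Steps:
d/Q = -286056/(-618725) = -286056*(-1/618725) = 286056/618725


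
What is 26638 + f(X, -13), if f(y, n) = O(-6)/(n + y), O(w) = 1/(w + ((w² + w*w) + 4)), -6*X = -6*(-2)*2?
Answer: 31699219/1190 ≈ 26638.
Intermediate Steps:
X = -4 (X = -(-6*(-2))*2/6 = -2*2 = -⅙*24 = -4)
O(w) = 1/(4 + w + 2*w²) (O(w) = 1/(w + ((w² + w²) + 4)) = 1/(w + (2*w² + 4)) = 1/(w + (4 + 2*w²)) = 1/(4 + w + 2*w²))
f(y, n) = 1/(70*(n + y)) (f(y, n) = 1/((4 - 6 + 2*(-6)²)*(n + y)) = 1/((4 - 6 + 2*36)*(n + y)) = 1/((4 - 6 + 72)*(n + y)) = 1/(70*(n + y)))
26638 + f(X, -13) = 26638 + 1/(70*(-13 - 4)) = 26638 + (1/70)/(-17) = 26638 + (1/70)*(-1/17) = 26638 - 1/1190 = 31699219/1190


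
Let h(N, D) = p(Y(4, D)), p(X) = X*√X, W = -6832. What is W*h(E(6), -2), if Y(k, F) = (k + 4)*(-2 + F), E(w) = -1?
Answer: 874496*I*√2 ≈ 1.2367e+6*I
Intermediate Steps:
Y(k, F) = (-2 + F)*(4 + k) (Y(k, F) = (4 + k)*(-2 + F) = (-2 + F)*(4 + k))
p(X) = X^(3/2)
h(N, D) = (-16 + 8*D)^(3/2) (h(N, D) = (-8 - 2*4 + 4*D + D*4)^(3/2) = (-8 - 8 + 4*D + 4*D)^(3/2) = (-16 + 8*D)^(3/2))
W*h(E(6), -2) = -109312*√2*(-2 - 2)^(3/2) = -109312*√2*(-4)^(3/2) = -109312*√2*(-8*I) = -(-874496)*I*√2 = 874496*I*√2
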